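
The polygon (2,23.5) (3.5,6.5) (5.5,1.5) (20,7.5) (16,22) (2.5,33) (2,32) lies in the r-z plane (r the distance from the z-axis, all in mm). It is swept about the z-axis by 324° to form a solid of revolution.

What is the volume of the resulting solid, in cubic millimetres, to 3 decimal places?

Profile (r,z), 7 vertices: (2,23.5) (3.5,6.5) (5.5,1.5) (20,7.5) (16,22) (2.5,33) (2,32)
edge 0: (2,23.5)→(3.5,6.5)  cross = 2·6.5 − 3.5·23.5 = -69.2500; (r_i+r_j)·cross = 5.5·-69.2500 = -380.8750
edge 1: (3.5,6.5)→(5.5,1.5)  cross = 3.5·1.5 − 5.5·6.5 = -30.5000; (r_i+r_j)·cross = 9·-30.5000 = -274.5000
edge 2: (5.5,1.5)→(20,7.5)  cross = 5.5·7.5 − 20·1.5 = 11.2500; (r_i+r_j)·cross = 25.5·11.2500 = 286.8750
edge 3: (20,7.5)→(16,22)  cross = 20·22 − 16·7.5 = 320.0000; (r_i+r_j)·cross = 36·320.0000 = 11520.0000
edge 4: (16,22)→(2.5,33)  cross = 16·33 − 2.5·22 = 473.0000; (r_i+r_j)·cross = 18.5·473.0000 = 8750.5000
edge 5: (2.5,33)→(2,32)  cross = 2.5·32 − 2·33 = 14.0000; (r_i+r_j)·cross = 4.5·14.0000 = 63.0000
edge 6: (2,32)→(2,23.5)  cross = 2·23.5 − 2·32 = -17.0000; (r_i+r_j)·cross = 4·-17.0000 = -68.0000
Σcross = 701.5000 → A = |Σcross|/2 = 350.7500 mm²
Σ(r_i+r_j)·cross = 19897.0000 → first moment M = |Σ|/6 = 3316.1667
R_c = M/A = 3316.1667/350.7500 = 9.4545 mm
θ = 324° = 5.654867 rad
V = θ·R_c·A = 5.654867·9.4545·350.7500 = 18752.481 mm³

Volume = 18752.481 mm³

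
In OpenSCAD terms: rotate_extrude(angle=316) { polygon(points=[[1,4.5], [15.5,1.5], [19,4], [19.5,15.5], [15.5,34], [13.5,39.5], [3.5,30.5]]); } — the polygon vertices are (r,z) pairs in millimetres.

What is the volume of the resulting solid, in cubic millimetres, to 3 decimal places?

Volume = 29587.886 mm³

Profile (r,z), 7 vertices: (1,4.5) (15.5,1.5) (19,4) (19.5,15.5) (15.5,34) (13.5,39.5) (3.5,30.5)
edge 0: (1,4.5)→(15.5,1.5)  cross = 1·1.5 − 15.5·4.5 = -68.2500; (r_i+r_j)·cross = 16.5·-68.2500 = -1126.1250
edge 1: (15.5,1.5)→(19,4)  cross = 15.5·4 − 19·1.5 = 33.5000; (r_i+r_j)·cross = 34.5·33.5000 = 1155.7500
edge 2: (19,4)→(19.5,15.5)  cross = 19·15.5 − 19.5·4 = 216.5000; (r_i+r_j)·cross = 38.5·216.5000 = 8335.2500
edge 3: (19.5,15.5)→(15.5,34)  cross = 19.5·34 − 15.5·15.5 = 422.7500; (r_i+r_j)·cross = 35·422.7500 = 14796.2500
edge 4: (15.5,34)→(13.5,39.5)  cross = 15.5·39.5 − 13.5·34 = 153.2500; (r_i+r_j)·cross = 29·153.2500 = 4444.2500
edge 5: (13.5,39.5)→(3.5,30.5)  cross = 13.5·30.5 − 3.5·39.5 = 273.5000; (r_i+r_j)·cross = 17·273.5000 = 4649.5000
edge 6: (3.5,30.5)→(1,4.5)  cross = 3.5·4.5 − 1·30.5 = -14.7500; (r_i+r_j)·cross = 4.5·-14.7500 = -66.3750
Σcross = 1016.5000 → A = |Σcross|/2 = 508.2500 mm²
Σ(r_i+r_j)·cross = 32188.5000 → first moment M = |Σ|/6 = 5364.7500
R_c = M/A = 5364.7500/508.2500 = 10.5553 mm
θ = 316° = 5.515240 rad
V = θ·R_c·A = 5.515240·10.5553·508.2500 = 29587.886 mm³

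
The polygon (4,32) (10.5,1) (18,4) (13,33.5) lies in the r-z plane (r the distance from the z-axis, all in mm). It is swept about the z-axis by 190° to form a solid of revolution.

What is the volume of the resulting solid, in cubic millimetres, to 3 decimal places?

Profile (r,z), 4 vertices: (4,32) (10.5,1) (18,4) (13,33.5)
edge 0: (4,32)→(10.5,1)  cross = 4·1 − 10.5·32 = -332.0000; (r_i+r_j)·cross = 14.5·-332.0000 = -4814.0000
edge 1: (10.5,1)→(18,4)  cross = 10.5·4 − 18·1 = 24.0000; (r_i+r_j)·cross = 28.5·24.0000 = 684.0000
edge 2: (18,4)→(13,33.5)  cross = 18·33.5 − 13·4 = 551.0000; (r_i+r_j)·cross = 31·551.0000 = 17081.0000
edge 3: (13,33.5)→(4,32)  cross = 13·32 − 4·33.5 = 282.0000; (r_i+r_j)·cross = 17·282.0000 = 4794.0000
Σcross = 525.0000 → A = |Σcross|/2 = 262.5000 mm²
Σ(r_i+r_j)·cross = 17745.0000 → first moment M = |Σ|/6 = 2957.5000
R_c = M/A = 2957.5000/262.5000 = 11.2667 mm
θ = 190° = 3.316126 rad
V = θ·R_c·A = 3.316126·11.2667·262.5000 = 9807.441 mm³

Volume = 9807.441 mm³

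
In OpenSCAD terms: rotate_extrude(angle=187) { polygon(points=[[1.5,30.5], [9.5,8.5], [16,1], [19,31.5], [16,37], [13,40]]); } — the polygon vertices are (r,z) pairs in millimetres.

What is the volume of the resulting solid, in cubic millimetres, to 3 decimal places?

Profile (r,z), 6 vertices: (1.5,30.5) (9.5,8.5) (16,1) (19,31.5) (16,37) (13,40)
edge 0: (1.5,30.5)→(9.5,8.5)  cross = 1.5·8.5 − 9.5·30.5 = -277.0000; (r_i+r_j)·cross = 11·-277.0000 = -3047.0000
edge 1: (9.5,8.5)→(16,1)  cross = 9.5·1 − 16·8.5 = -126.5000; (r_i+r_j)·cross = 25.5·-126.5000 = -3225.7500
edge 2: (16,1)→(19,31.5)  cross = 16·31.5 − 19·1 = 485.0000; (r_i+r_j)·cross = 35·485.0000 = 16975.0000
edge 3: (19,31.5)→(16,37)  cross = 19·37 − 16·31.5 = 199.0000; (r_i+r_j)·cross = 35·199.0000 = 6965.0000
edge 4: (16,37)→(13,40)  cross = 16·40 − 13·37 = 159.0000; (r_i+r_j)·cross = 29·159.0000 = 4611.0000
edge 5: (13,40)→(1.5,30.5)  cross = 13·30.5 − 1.5·40 = 336.5000; (r_i+r_j)·cross = 14.5·336.5000 = 4879.2500
Σcross = 776.0000 → A = |Σcross|/2 = 388.0000 mm²
Σ(r_i+r_j)·cross = 27157.5000 → first moment M = |Σ|/6 = 4526.2500
R_c = M/A = 4526.2500/388.0000 = 11.6656 mm
θ = 187° = 3.263766 rad
V = θ·R_c·A = 3.263766·11.6656·388.0000 = 14772.620 mm³

Volume = 14772.620 mm³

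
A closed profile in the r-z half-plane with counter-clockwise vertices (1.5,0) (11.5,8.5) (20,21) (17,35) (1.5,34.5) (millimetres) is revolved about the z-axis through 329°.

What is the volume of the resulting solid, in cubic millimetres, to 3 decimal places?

Profile (r,z), 5 vertices: (1.5,0) (11.5,8.5) (20,21) (17,35) (1.5,34.5)
edge 0: (1.5,0)→(11.5,8.5)  cross = 1.5·8.5 − 11.5·0 = 12.7500; (r_i+r_j)·cross = 13·12.7500 = 165.7500
edge 1: (11.5,8.5)→(20,21)  cross = 11.5·21 − 20·8.5 = 71.5000; (r_i+r_j)·cross = 31.5·71.5000 = 2252.2500
edge 2: (20,21)→(17,35)  cross = 20·35 − 17·21 = 343.0000; (r_i+r_j)·cross = 37·343.0000 = 12691.0000
edge 3: (17,35)→(1.5,34.5)  cross = 17·34.5 − 1.5·35 = 534.0000; (r_i+r_j)·cross = 18.5·534.0000 = 9879.0000
edge 4: (1.5,34.5)→(1.5,0)  cross = 1.5·0 − 1.5·34.5 = -51.7500; (r_i+r_j)·cross = 3·-51.7500 = -155.2500
Σcross = 909.5000 → A = |Σcross|/2 = 454.7500 mm²
Σ(r_i+r_j)·cross = 24832.7500 → first moment M = |Σ|/6 = 4138.7917
R_c = M/A = 4138.7917/454.7500 = 9.1012 mm
θ = 329° = 5.742133 rad
V = θ·R_c·A = 5.742133·9.1012·454.7500 = 23765.493 mm³

Volume = 23765.493 mm³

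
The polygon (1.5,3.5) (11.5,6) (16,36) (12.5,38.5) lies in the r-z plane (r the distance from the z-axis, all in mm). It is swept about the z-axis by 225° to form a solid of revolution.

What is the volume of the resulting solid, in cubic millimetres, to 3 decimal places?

Volume = 8425.850 mm³

Profile (r,z), 4 vertices: (1.5,3.5) (11.5,6) (16,36) (12.5,38.5)
edge 0: (1.5,3.5)→(11.5,6)  cross = 1.5·6 − 11.5·3.5 = -31.2500; (r_i+r_j)·cross = 13·-31.2500 = -406.2500
edge 1: (11.5,6)→(16,36)  cross = 11.5·36 − 16·6 = 318.0000; (r_i+r_j)·cross = 27.5·318.0000 = 8745.0000
edge 2: (16,36)→(12.5,38.5)  cross = 16·38.5 − 12.5·36 = 166.0000; (r_i+r_j)·cross = 28.5·166.0000 = 4731.0000
edge 3: (12.5,38.5)→(1.5,3.5)  cross = 12.5·3.5 − 1.5·38.5 = -14.0000; (r_i+r_j)·cross = 14·-14.0000 = -196.0000
Σcross = 438.7500 → A = |Σcross|/2 = 219.3750 mm²
Σ(r_i+r_j)·cross = 12873.7500 → first moment M = |Σ|/6 = 2145.6250
R_c = M/A = 2145.6250/219.3750 = 9.7806 mm
θ = 225° = 3.926991 rad
V = θ·R_c·A = 3.926991·9.7806·219.3750 = 8425.850 mm³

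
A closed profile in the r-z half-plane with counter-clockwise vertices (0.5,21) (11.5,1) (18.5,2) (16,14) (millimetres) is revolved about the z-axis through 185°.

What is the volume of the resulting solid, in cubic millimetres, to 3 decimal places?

Profile (r,z), 4 vertices: (0.5,21) (11.5,1) (18.5,2) (16,14)
edge 0: (0.5,21)→(11.5,1)  cross = 0.5·1 − 11.5·21 = -241.0000; (r_i+r_j)·cross = 12·-241.0000 = -2892.0000
edge 1: (11.5,1)→(18.5,2)  cross = 11.5·2 − 18.5·1 = 4.5000; (r_i+r_j)·cross = 30·4.5000 = 135.0000
edge 2: (18.5,2)→(16,14)  cross = 18.5·14 − 16·2 = 227.0000; (r_i+r_j)·cross = 34.5·227.0000 = 7831.5000
edge 3: (16,14)→(0.5,21)  cross = 16·21 − 0.5·14 = 329.0000; (r_i+r_j)·cross = 16.5·329.0000 = 5428.5000
Σcross = 319.5000 → A = |Σcross|/2 = 159.7500 mm²
Σ(r_i+r_j)·cross = 10503.0000 → first moment M = |Σ|/6 = 1750.5000
R_c = M/A = 1750.5000/159.7500 = 10.9577 mm
θ = 185° = 3.228859 rad
V = θ·R_c·A = 3.228859·10.9577·159.7500 = 5652.118 mm³

Volume = 5652.118 mm³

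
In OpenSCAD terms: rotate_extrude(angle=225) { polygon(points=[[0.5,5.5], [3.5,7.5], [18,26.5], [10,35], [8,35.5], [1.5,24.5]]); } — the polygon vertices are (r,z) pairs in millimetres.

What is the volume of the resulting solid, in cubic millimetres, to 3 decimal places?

Profile (r,z), 6 vertices: (0.5,5.5) (3.5,7.5) (18,26.5) (10,35) (8,35.5) (1.5,24.5)
edge 0: (0.5,5.5)→(3.5,7.5)  cross = 0.5·7.5 − 3.5·5.5 = -15.5000; (r_i+r_j)·cross = 4·-15.5000 = -62.0000
edge 1: (3.5,7.5)→(18,26.5)  cross = 3.5·26.5 − 18·7.5 = -42.2500; (r_i+r_j)·cross = 21.5·-42.2500 = -908.3750
edge 2: (18,26.5)→(10,35)  cross = 18·35 − 10·26.5 = 365.0000; (r_i+r_j)·cross = 28·365.0000 = 10220.0000
edge 3: (10,35)→(8,35.5)  cross = 10·35.5 − 8·35 = 75.0000; (r_i+r_j)·cross = 18·75.0000 = 1350.0000
edge 4: (8,35.5)→(1.5,24.5)  cross = 8·24.5 − 1.5·35.5 = 142.7500; (r_i+r_j)·cross = 9.5·142.7500 = 1356.1250
edge 5: (1.5,24.5)→(0.5,5.5)  cross = 1.5·5.5 − 0.5·24.5 = -4.0000; (r_i+r_j)·cross = 2·-4.0000 = -8.0000
Σcross = 521.0000 → A = |Σcross|/2 = 260.5000 mm²
Σ(r_i+r_j)·cross = 11947.7500 → first moment M = |Σ|/6 = 1991.2917
R_c = M/A = 1991.2917/260.5000 = 7.6441 mm
θ = 225° = 3.926991 rad
V = θ·R_c·A = 3.926991·7.6441·260.5000 = 7819.784 mm³

Volume = 7819.784 mm³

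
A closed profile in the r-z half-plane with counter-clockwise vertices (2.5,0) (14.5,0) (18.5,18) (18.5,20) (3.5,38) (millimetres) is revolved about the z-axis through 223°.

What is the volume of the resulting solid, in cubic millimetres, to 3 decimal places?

Profile (r,z), 5 vertices: (2.5,0) (14.5,0) (18.5,18) (18.5,20) (3.5,38)
edge 0: (2.5,0)→(14.5,0)  cross = 2.5·0 − 14.5·0 = 0.0000; (r_i+r_j)·cross = 17·0.0000 = 0.0000
edge 1: (14.5,0)→(18.5,18)  cross = 14.5·18 − 18.5·0 = 261.0000; (r_i+r_j)·cross = 33·261.0000 = 8613.0000
edge 2: (18.5,18)→(18.5,20)  cross = 18.5·20 − 18.5·18 = 37.0000; (r_i+r_j)·cross = 37·37.0000 = 1369.0000
edge 3: (18.5,20)→(3.5,38)  cross = 18.5·38 − 3.5·20 = 633.0000; (r_i+r_j)·cross = 22·633.0000 = 13926.0000
edge 4: (3.5,38)→(2.5,0)  cross = 3.5·0 − 2.5·38 = -95.0000; (r_i+r_j)·cross = 6·-95.0000 = -570.0000
Σcross = 836.0000 → A = |Σcross|/2 = 418.0000 mm²
Σ(r_i+r_j)·cross = 23338.0000 → first moment M = |Σ|/6 = 3889.6667
R_c = M/A = 3889.6667/418.0000 = 9.3054 mm
θ = 223° = 3.892084 rad
V = θ·R_c·A = 3.892084·9.3054·418.0000 = 15138.910 mm³

Volume = 15138.910 mm³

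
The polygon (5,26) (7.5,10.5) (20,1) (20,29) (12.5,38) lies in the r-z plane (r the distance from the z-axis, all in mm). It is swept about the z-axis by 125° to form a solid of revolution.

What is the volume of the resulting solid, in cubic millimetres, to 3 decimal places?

Profile (r,z), 5 vertices: (5,26) (7.5,10.5) (20,1) (20,29) (12.5,38)
edge 0: (5,26)→(7.5,10.5)  cross = 5·10.5 − 7.5·26 = -142.5000; (r_i+r_j)·cross = 12.5·-142.5000 = -1781.2500
edge 1: (7.5,10.5)→(20,1)  cross = 7.5·1 − 20·10.5 = -202.5000; (r_i+r_j)·cross = 27.5·-202.5000 = -5568.7500
edge 2: (20,1)→(20,29)  cross = 20·29 − 20·1 = 560.0000; (r_i+r_j)·cross = 40·560.0000 = 22400.0000
edge 3: (20,29)→(12.5,38)  cross = 20·38 − 12.5·29 = 397.5000; (r_i+r_j)·cross = 32.5·397.5000 = 12918.7500
edge 4: (12.5,38)→(5,26)  cross = 12.5·26 − 5·38 = 135.0000; (r_i+r_j)·cross = 17.5·135.0000 = 2362.5000
Σcross = 747.5000 → A = |Σcross|/2 = 373.7500 mm²
Σ(r_i+r_j)·cross = 30331.2500 → first moment M = |Σ|/6 = 5055.2083
R_c = M/A = 5055.2083/373.7500 = 13.5256 mm
θ = 125° = 2.181662 rad
V = θ·R_c·A = 2.181662·13.5256·373.7500 = 11028.754 mm³

Volume = 11028.754 mm³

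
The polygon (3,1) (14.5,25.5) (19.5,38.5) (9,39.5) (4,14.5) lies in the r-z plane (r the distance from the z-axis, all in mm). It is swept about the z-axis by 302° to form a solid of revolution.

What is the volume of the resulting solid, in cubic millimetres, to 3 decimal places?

Profile (r,z), 5 vertices: (3,1) (14.5,25.5) (19.5,38.5) (9,39.5) (4,14.5)
edge 0: (3,1)→(14.5,25.5)  cross = 3·25.5 − 14.5·1 = 62.0000; (r_i+r_j)·cross = 17.5·62.0000 = 1085.0000
edge 1: (14.5,25.5)→(19.5,38.5)  cross = 14.5·38.5 − 19.5·25.5 = 61.0000; (r_i+r_j)·cross = 34·61.0000 = 2074.0000
edge 2: (19.5,38.5)→(9,39.5)  cross = 19.5·39.5 − 9·38.5 = 423.7500; (r_i+r_j)·cross = 28.5·423.7500 = 12076.8750
edge 3: (9,39.5)→(4,14.5)  cross = 9·14.5 − 4·39.5 = -27.5000; (r_i+r_j)·cross = 13·-27.5000 = -357.5000
edge 4: (4,14.5)→(3,1)  cross = 4·1 − 3·14.5 = -39.5000; (r_i+r_j)·cross = 7·-39.5000 = -276.5000
Σcross = 479.7500 → A = |Σcross|/2 = 239.8750 mm²
Σ(r_i+r_j)·cross = 14601.8750 → first moment M = |Σ|/6 = 2433.6458
R_c = M/A = 2433.6458/239.8750 = 10.1455 mm
θ = 302° = 5.270894 rad
V = θ·R_c·A = 5.270894·10.1455·239.8750 = 12827.490 mm³

Volume = 12827.490 mm³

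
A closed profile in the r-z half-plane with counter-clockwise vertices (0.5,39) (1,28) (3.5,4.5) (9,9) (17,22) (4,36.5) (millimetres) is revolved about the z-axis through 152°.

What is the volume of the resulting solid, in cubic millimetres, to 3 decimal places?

Profile (r,z), 6 vertices: (0.5,39) (1,28) (3.5,4.5) (9,9) (17,22) (4,36.5)
edge 0: (0.5,39)→(1,28)  cross = 0.5·28 − 1·39 = -25.0000; (r_i+r_j)·cross = 1.5·-25.0000 = -37.5000
edge 1: (1,28)→(3.5,4.5)  cross = 1·4.5 − 3.5·28 = -93.5000; (r_i+r_j)·cross = 4.5·-93.5000 = -420.7500
edge 2: (3.5,4.5)→(9,9)  cross = 3.5·9 − 9·4.5 = -9.0000; (r_i+r_j)·cross = 12.5·-9.0000 = -112.5000
edge 3: (9,9)→(17,22)  cross = 9·22 − 17·9 = 45.0000; (r_i+r_j)·cross = 26·45.0000 = 1170.0000
edge 4: (17,22)→(4,36.5)  cross = 17·36.5 − 4·22 = 532.5000; (r_i+r_j)·cross = 21·532.5000 = 11182.5000
edge 5: (4,36.5)→(0.5,39)  cross = 4·39 − 0.5·36.5 = 137.7500; (r_i+r_j)·cross = 4.5·137.7500 = 619.8750
Σcross = 587.7500 → A = |Σcross|/2 = 293.8750 mm²
Σ(r_i+r_j)·cross = 12401.6250 → first moment M = |Σ|/6 = 2066.9375
R_c = M/A = 2066.9375/293.8750 = 7.0334 mm
θ = 152° = 2.652900 rad
V = θ·R_c·A = 2.652900·7.0334·293.8750 = 5483.379 mm³

Volume = 5483.379 mm³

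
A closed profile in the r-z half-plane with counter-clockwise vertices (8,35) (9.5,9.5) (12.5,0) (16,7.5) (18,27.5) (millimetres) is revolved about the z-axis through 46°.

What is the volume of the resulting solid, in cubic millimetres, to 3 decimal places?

Volume = 2221.306 mm³

Profile (r,z), 5 vertices: (8,35) (9.5,9.5) (12.5,0) (16,7.5) (18,27.5)
edge 0: (8,35)→(9.5,9.5)  cross = 8·9.5 − 9.5·35 = -256.5000; (r_i+r_j)·cross = 17.5·-256.5000 = -4488.7500
edge 1: (9.5,9.5)→(12.5,0)  cross = 9.5·0 − 12.5·9.5 = -118.7500; (r_i+r_j)·cross = 22·-118.7500 = -2612.5000
edge 2: (12.5,0)→(16,7.5)  cross = 12.5·7.5 − 16·0 = 93.7500; (r_i+r_j)·cross = 28.5·93.7500 = 2671.8750
edge 3: (16,7.5)→(18,27.5)  cross = 16·27.5 − 18·7.5 = 305.0000; (r_i+r_j)·cross = 34·305.0000 = 10370.0000
edge 4: (18,27.5)→(8,35)  cross = 18·35 − 8·27.5 = 410.0000; (r_i+r_j)·cross = 26·410.0000 = 10660.0000
Σcross = 433.5000 → A = |Σcross|/2 = 216.7500 mm²
Σ(r_i+r_j)·cross = 16600.6250 → first moment M = |Σ|/6 = 2766.7708
R_c = M/A = 2766.7708/216.7500 = 12.7648 mm
θ = 46° = 0.802851 rad
V = θ·R_c·A = 0.802851·12.7648·216.7500 = 2221.306 mm³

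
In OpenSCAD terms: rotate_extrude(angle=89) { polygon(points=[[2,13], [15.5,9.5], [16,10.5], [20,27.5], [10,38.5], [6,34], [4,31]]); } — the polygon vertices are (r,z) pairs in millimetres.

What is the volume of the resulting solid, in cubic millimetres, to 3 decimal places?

Profile (r,z), 7 vertices: (2,13) (15.5,9.5) (16,10.5) (20,27.5) (10,38.5) (6,34) (4,31)
edge 0: (2,13)→(15.5,9.5)  cross = 2·9.5 − 15.5·13 = -182.5000; (r_i+r_j)·cross = 17.5·-182.5000 = -3193.7500
edge 1: (15.5,9.5)→(16,10.5)  cross = 15.5·10.5 − 16·9.5 = 10.7500; (r_i+r_j)·cross = 31.5·10.7500 = 338.6250
edge 2: (16,10.5)→(20,27.5)  cross = 16·27.5 − 20·10.5 = 230.0000; (r_i+r_j)·cross = 36·230.0000 = 8280.0000
edge 3: (20,27.5)→(10,38.5)  cross = 20·38.5 − 10·27.5 = 495.0000; (r_i+r_j)·cross = 30·495.0000 = 14850.0000
edge 4: (10,38.5)→(6,34)  cross = 10·34 − 6·38.5 = 109.0000; (r_i+r_j)·cross = 16·109.0000 = 1744.0000
edge 5: (6,34)→(4,31)  cross = 6·31 − 4·34 = 50.0000; (r_i+r_j)·cross = 10·50.0000 = 500.0000
edge 6: (4,31)→(2,13)  cross = 4·13 − 2·31 = -10.0000; (r_i+r_j)·cross = 6·-10.0000 = -60.0000
Σcross = 702.2500 → A = |Σcross|/2 = 351.1250 mm²
Σ(r_i+r_j)·cross = 22458.8750 → first moment M = |Σ|/6 = 3743.1458
R_c = M/A = 3743.1458/351.1250 = 10.6604 mm
θ = 89° = 1.553343 rad
V = θ·R_c·A = 1.553343·10.6604·351.1250 = 5814.390 mm³

Volume = 5814.390 mm³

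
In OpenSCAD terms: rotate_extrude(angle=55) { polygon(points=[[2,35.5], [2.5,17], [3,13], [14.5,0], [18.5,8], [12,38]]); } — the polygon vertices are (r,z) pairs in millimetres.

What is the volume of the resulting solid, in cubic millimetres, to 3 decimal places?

Profile (r,z), 6 vertices: (2,35.5) (2.5,17) (3,13) (14.5,0) (18.5,8) (12,38)
edge 0: (2,35.5)→(2.5,17)  cross = 2·17 − 2.5·35.5 = -54.7500; (r_i+r_j)·cross = 4.5·-54.7500 = -246.3750
edge 1: (2.5,17)→(3,13)  cross = 2.5·13 − 3·17 = -18.5000; (r_i+r_j)·cross = 5.5·-18.5000 = -101.7500
edge 2: (3,13)→(14.5,0)  cross = 3·0 − 14.5·13 = -188.5000; (r_i+r_j)·cross = 17.5·-188.5000 = -3298.7500
edge 3: (14.5,0)→(18.5,8)  cross = 14.5·8 − 18.5·0 = 116.0000; (r_i+r_j)·cross = 33·116.0000 = 3828.0000
edge 4: (18.5,8)→(12,38)  cross = 18.5·38 − 12·8 = 607.0000; (r_i+r_j)·cross = 30.5·607.0000 = 18513.5000
edge 5: (12,38)→(2,35.5)  cross = 12·35.5 − 2·38 = 350.0000; (r_i+r_j)·cross = 14·350.0000 = 4900.0000
Σcross = 811.2500 → A = |Σcross|/2 = 405.6250 mm²
Σ(r_i+r_j)·cross = 23594.6250 → first moment M = |Σ|/6 = 3932.4375
R_c = M/A = 3932.4375/405.6250 = 9.6948 mm
θ = 55° = 0.959931 rad
V = θ·R_c·A = 0.959931·9.6948·405.6250 = 3774.869 mm³

Volume = 3774.869 mm³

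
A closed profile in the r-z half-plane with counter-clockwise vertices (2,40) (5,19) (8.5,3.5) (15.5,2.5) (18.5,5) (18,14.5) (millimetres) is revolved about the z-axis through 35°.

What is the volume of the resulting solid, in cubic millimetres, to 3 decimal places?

Volume = 1783.587 mm³

Profile (r,z), 6 vertices: (2,40) (5,19) (8.5,3.5) (15.5,2.5) (18.5,5) (18,14.5)
edge 0: (2,40)→(5,19)  cross = 2·19 − 5·40 = -162.0000; (r_i+r_j)·cross = 7·-162.0000 = -1134.0000
edge 1: (5,19)→(8.5,3.5)  cross = 5·3.5 − 8.5·19 = -144.0000; (r_i+r_j)·cross = 13.5·-144.0000 = -1944.0000
edge 2: (8.5,3.5)→(15.5,2.5)  cross = 8.5·2.5 − 15.5·3.5 = -33.0000; (r_i+r_j)·cross = 24·-33.0000 = -792.0000
edge 3: (15.5,2.5)→(18.5,5)  cross = 15.5·5 − 18.5·2.5 = 31.2500; (r_i+r_j)·cross = 34·31.2500 = 1062.5000
edge 4: (18.5,5)→(18,14.5)  cross = 18.5·14.5 − 18·5 = 178.2500; (r_i+r_j)·cross = 36.5·178.2500 = 6506.1250
edge 5: (18,14.5)→(2,40)  cross = 18·40 − 2·14.5 = 691.0000; (r_i+r_j)·cross = 20·691.0000 = 13820.0000
Σcross = 561.5000 → A = |Σcross|/2 = 280.7500 mm²
Σ(r_i+r_j)·cross = 17518.6250 → first moment M = |Σ|/6 = 2919.7708
R_c = M/A = 2919.7708/280.7500 = 10.3999 mm
θ = 35° = 0.610865 rad
V = θ·R_c·A = 0.610865·10.3999·280.7500 = 1783.587 mm³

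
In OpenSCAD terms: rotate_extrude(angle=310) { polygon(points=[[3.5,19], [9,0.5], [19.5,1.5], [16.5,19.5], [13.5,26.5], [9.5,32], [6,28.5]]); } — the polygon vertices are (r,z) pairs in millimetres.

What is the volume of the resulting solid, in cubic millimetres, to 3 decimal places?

Volume = 19397.618 mm³

Profile (r,z), 7 vertices: (3.5,19) (9,0.5) (19.5,1.5) (16.5,19.5) (13.5,26.5) (9.5,32) (6,28.5)
edge 0: (3.5,19)→(9,0.5)  cross = 3.5·0.5 − 9·19 = -169.2500; (r_i+r_j)·cross = 12.5·-169.2500 = -2115.6250
edge 1: (9,0.5)→(19.5,1.5)  cross = 9·1.5 − 19.5·0.5 = 3.7500; (r_i+r_j)·cross = 28.5·3.7500 = 106.8750
edge 2: (19.5,1.5)→(16.5,19.5)  cross = 19.5·19.5 − 16.5·1.5 = 355.5000; (r_i+r_j)·cross = 36·355.5000 = 12798.0000
edge 3: (16.5,19.5)→(13.5,26.5)  cross = 16.5·26.5 − 13.5·19.5 = 174.0000; (r_i+r_j)·cross = 30·174.0000 = 5220.0000
edge 4: (13.5,26.5)→(9.5,32)  cross = 13.5·32 − 9.5·26.5 = 180.2500; (r_i+r_j)·cross = 23·180.2500 = 4145.7500
edge 5: (9.5,32)→(6,28.5)  cross = 9.5·28.5 − 6·32 = 78.7500; (r_i+r_j)·cross = 15.5·78.7500 = 1220.6250
edge 6: (6,28.5)→(3.5,19)  cross = 6·19 − 3.5·28.5 = 14.2500; (r_i+r_j)·cross = 9.5·14.2500 = 135.3750
Σcross = 637.2500 → A = |Σcross|/2 = 318.6250 mm²
Σ(r_i+r_j)·cross = 21511.0000 → first moment M = |Σ|/6 = 3585.1667
R_c = M/A = 3585.1667/318.6250 = 11.2520 mm
θ = 310° = 5.410521 rad
V = θ·R_c·A = 5.410521·11.2520·318.6250 = 19397.618 mm³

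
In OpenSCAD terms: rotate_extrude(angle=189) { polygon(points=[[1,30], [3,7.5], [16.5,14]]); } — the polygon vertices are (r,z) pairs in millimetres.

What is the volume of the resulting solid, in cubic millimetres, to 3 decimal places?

Volume = 3569.919 mm³

Profile (r,z), 3 vertices: (1,30) (3,7.5) (16.5,14)
edge 0: (1,30)→(3,7.5)  cross = 1·7.5 − 3·30 = -82.5000; (r_i+r_j)·cross = 4·-82.5000 = -330.0000
edge 1: (3,7.5)→(16.5,14)  cross = 3·14 − 16.5·7.5 = -81.7500; (r_i+r_j)·cross = 19.5·-81.7500 = -1594.1250
edge 2: (16.5,14)→(1,30)  cross = 16.5·30 − 1·14 = 481.0000; (r_i+r_j)·cross = 17.5·481.0000 = 8417.5000
Σcross = 316.7500 → A = |Σcross|/2 = 158.3750 mm²
Σ(r_i+r_j)·cross = 6493.3750 → first moment M = |Σ|/6 = 1082.2292
R_c = M/A = 1082.2292/158.3750 = 6.8333 mm
θ = 189° = 3.298672 rad
V = θ·R_c·A = 3.298672·6.8333·158.3750 = 3569.919 mm³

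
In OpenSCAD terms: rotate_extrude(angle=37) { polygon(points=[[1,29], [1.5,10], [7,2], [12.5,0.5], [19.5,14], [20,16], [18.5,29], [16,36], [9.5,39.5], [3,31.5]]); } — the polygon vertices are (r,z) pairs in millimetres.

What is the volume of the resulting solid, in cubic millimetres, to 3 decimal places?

Volume = 3579.607 mm³

Profile (r,z), 10 vertices: (1,29) (1.5,10) (7,2) (12.5,0.5) (19.5,14) (20,16) (18.5,29) (16,36) (9.5,39.5) (3,31.5)
edge 0: (1,29)→(1.5,10)  cross = 1·10 − 1.5·29 = -33.5000; (r_i+r_j)·cross = 2.5·-33.5000 = -83.7500
edge 1: (1.5,10)→(7,2)  cross = 1.5·2 − 7·10 = -67.0000; (r_i+r_j)·cross = 8.5·-67.0000 = -569.5000
edge 2: (7,2)→(12.5,0.5)  cross = 7·0.5 − 12.5·2 = -21.5000; (r_i+r_j)·cross = 19.5·-21.5000 = -419.2500
edge 3: (12.5,0.5)→(19.5,14)  cross = 12.5·14 − 19.5·0.5 = 165.2500; (r_i+r_j)·cross = 32·165.2500 = 5288.0000
edge 4: (19.5,14)→(20,16)  cross = 19.5·16 − 20·14 = 32.0000; (r_i+r_j)·cross = 39.5·32.0000 = 1264.0000
edge 5: (20,16)→(18.5,29)  cross = 20·29 − 18.5·16 = 284.0000; (r_i+r_j)·cross = 38.5·284.0000 = 10934.0000
edge 6: (18.5,29)→(16,36)  cross = 18.5·36 − 16·29 = 202.0000; (r_i+r_j)·cross = 34.5·202.0000 = 6969.0000
edge 7: (16,36)→(9.5,39.5)  cross = 16·39.5 − 9.5·36 = 290.0000; (r_i+r_j)·cross = 25.5·290.0000 = 7395.0000
edge 8: (9.5,39.5)→(3,31.5)  cross = 9.5·31.5 − 3·39.5 = 180.7500; (r_i+r_j)·cross = 12.5·180.7500 = 2259.3750
edge 9: (3,31.5)→(1,29)  cross = 3·29 − 1·31.5 = 55.5000; (r_i+r_j)·cross = 4·55.5000 = 222.0000
Σcross = 1087.5000 → A = |Σcross|/2 = 543.7500 mm²
Σ(r_i+r_j)·cross = 33258.8750 → first moment M = |Σ|/6 = 5543.1458
R_c = M/A = 5543.1458/543.7500 = 10.1943 mm
θ = 37° = 0.645772 rad
V = θ·R_c·A = 0.645772·10.1943·543.7500 = 3579.607 mm³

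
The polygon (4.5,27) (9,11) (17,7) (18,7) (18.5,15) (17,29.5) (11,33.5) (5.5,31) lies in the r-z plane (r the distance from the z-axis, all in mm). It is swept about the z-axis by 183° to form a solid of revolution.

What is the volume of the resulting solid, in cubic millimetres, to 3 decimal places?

Volume = 10063.612 mm³

Profile (r,z), 8 vertices: (4.5,27) (9,11) (17,7) (18,7) (18.5,15) (17,29.5) (11,33.5) (5.5,31)
edge 0: (4.5,27)→(9,11)  cross = 4.5·11 − 9·27 = -193.5000; (r_i+r_j)·cross = 13.5·-193.5000 = -2612.2500
edge 1: (9,11)→(17,7)  cross = 9·7 − 17·11 = -124.0000; (r_i+r_j)·cross = 26·-124.0000 = -3224.0000
edge 2: (17,7)→(18,7)  cross = 17·7 − 18·7 = -7.0000; (r_i+r_j)·cross = 35·-7.0000 = -245.0000
edge 3: (18,7)→(18.5,15)  cross = 18·15 − 18.5·7 = 140.5000; (r_i+r_j)·cross = 36.5·140.5000 = 5128.2500
edge 4: (18.5,15)→(17,29.5)  cross = 18.5·29.5 − 17·15 = 290.7500; (r_i+r_j)·cross = 35.5·290.7500 = 10321.6250
edge 5: (17,29.5)→(11,33.5)  cross = 17·33.5 − 11·29.5 = 245.0000; (r_i+r_j)·cross = 28·245.0000 = 6860.0000
edge 6: (11,33.5)→(5.5,31)  cross = 11·31 − 5.5·33.5 = 156.7500; (r_i+r_j)·cross = 16.5·156.7500 = 2586.3750
edge 7: (5.5,31)→(4.5,27)  cross = 5.5·27 − 4.5·31 = 9.0000; (r_i+r_j)·cross = 10·9.0000 = 90.0000
Σcross = 517.5000 → A = |Σcross|/2 = 258.7500 mm²
Σ(r_i+r_j)·cross = 18905.0000 → first moment M = |Σ|/6 = 3150.8333
R_c = M/A = 3150.8333/258.7500 = 12.1771 mm
θ = 183° = 3.193953 rad
V = θ·R_c·A = 3.193953·12.1771·258.7500 = 10063.612 mm³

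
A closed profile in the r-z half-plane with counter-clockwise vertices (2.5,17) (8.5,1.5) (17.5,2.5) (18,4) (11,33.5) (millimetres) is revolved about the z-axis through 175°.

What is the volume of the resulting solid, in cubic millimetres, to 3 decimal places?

Profile (r,z), 5 vertices: (2.5,17) (8.5,1.5) (17.5,2.5) (18,4) (11,33.5)
edge 0: (2.5,17)→(8.5,1.5)  cross = 2.5·1.5 − 8.5·17 = -140.7500; (r_i+r_j)·cross = 11·-140.7500 = -1548.2500
edge 1: (8.5,1.5)→(17.5,2.5)  cross = 8.5·2.5 − 17.5·1.5 = -5.0000; (r_i+r_j)·cross = 26·-5.0000 = -130.0000
edge 2: (17.5,2.5)→(18,4)  cross = 17.5·4 − 18·2.5 = 25.0000; (r_i+r_j)·cross = 35.5·25.0000 = 887.5000
edge 3: (18,4)→(11,33.5)  cross = 18·33.5 − 11·4 = 559.0000; (r_i+r_j)·cross = 29·559.0000 = 16211.0000
edge 4: (11,33.5)→(2.5,17)  cross = 11·17 − 2.5·33.5 = 103.2500; (r_i+r_j)·cross = 13.5·103.2500 = 1393.8750
Σcross = 541.5000 → A = |Σcross|/2 = 270.7500 mm²
Σ(r_i+r_j)·cross = 16814.1250 → first moment M = |Σ|/6 = 2802.3542
R_c = M/A = 2802.3542/270.7500 = 10.3503 mm
θ = 175° = 3.054326 rad
V = θ·R_c·A = 3.054326·10.3503·270.7500 = 8559.304 mm³

Volume = 8559.304 mm³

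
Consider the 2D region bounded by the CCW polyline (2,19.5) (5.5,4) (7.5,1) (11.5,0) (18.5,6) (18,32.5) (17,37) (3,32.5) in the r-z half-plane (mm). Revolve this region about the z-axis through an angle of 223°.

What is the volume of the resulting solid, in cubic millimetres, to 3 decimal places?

Profile (r,z), 8 vertices: (2,19.5) (5.5,4) (7.5,1) (11.5,0) (18.5,6) (18,32.5) (17,37) (3,32.5)
edge 0: (2,19.5)→(5.5,4)  cross = 2·4 − 5.5·19.5 = -99.2500; (r_i+r_j)·cross = 7.5·-99.2500 = -744.3750
edge 1: (5.5,4)→(7.5,1)  cross = 5.5·1 − 7.5·4 = -24.5000; (r_i+r_j)·cross = 13·-24.5000 = -318.5000
edge 2: (7.5,1)→(11.5,0)  cross = 7.5·0 − 11.5·1 = -11.5000; (r_i+r_j)·cross = 19·-11.5000 = -218.5000
edge 3: (11.5,0)→(18.5,6)  cross = 11.5·6 − 18.5·0 = 69.0000; (r_i+r_j)·cross = 30·69.0000 = 2070.0000
edge 4: (18.5,6)→(18,32.5)  cross = 18.5·32.5 − 18·6 = 493.2500; (r_i+r_j)·cross = 36.5·493.2500 = 18003.6250
edge 5: (18,32.5)→(17,37)  cross = 18·37 − 17·32.5 = 113.5000; (r_i+r_j)·cross = 35·113.5000 = 3972.5000
edge 6: (17,37)→(3,32.5)  cross = 17·32.5 − 3·37 = 441.5000; (r_i+r_j)·cross = 20·441.5000 = 8830.0000
edge 7: (3,32.5)→(2,19.5)  cross = 3·19.5 − 2·32.5 = -6.5000; (r_i+r_j)·cross = 5·-6.5000 = -32.5000
Σcross = 975.5000 → A = |Σcross|/2 = 487.7500 mm²
Σ(r_i+r_j)·cross = 31562.2500 → first moment M = |Σ|/6 = 5260.3750
R_c = M/A = 5260.3750/487.7500 = 10.7850 mm
θ = 223° = 3.892084 rad
V = θ·R_c·A = 3.892084·10.7850·487.7500 = 20473.823 mm³

Volume = 20473.823 mm³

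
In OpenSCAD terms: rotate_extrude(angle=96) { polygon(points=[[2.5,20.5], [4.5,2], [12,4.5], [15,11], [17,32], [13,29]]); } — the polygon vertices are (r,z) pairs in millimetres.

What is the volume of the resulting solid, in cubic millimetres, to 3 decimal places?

Volume = 4401.546 mm³

Profile (r,z), 6 vertices: (2.5,20.5) (4.5,2) (12,4.5) (15,11) (17,32) (13,29)
edge 0: (2.5,20.5)→(4.5,2)  cross = 2.5·2 − 4.5·20.5 = -87.2500; (r_i+r_j)·cross = 7·-87.2500 = -610.7500
edge 1: (4.5,2)→(12,4.5)  cross = 4.5·4.5 − 12·2 = -3.7500; (r_i+r_j)·cross = 16.5·-3.7500 = -61.8750
edge 2: (12,4.5)→(15,11)  cross = 12·11 − 15·4.5 = 64.5000; (r_i+r_j)·cross = 27·64.5000 = 1741.5000
edge 3: (15,11)→(17,32)  cross = 15·32 − 17·11 = 293.0000; (r_i+r_j)·cross = 32·293.0000 = 9376.0000
edge 4: (17,32)→(13,29)  cross = 17·29 − 13·32 = 77.0000; (r_i+r_j)·cross = 30·77.0000 = 2310.0000
edge 5: (13,29)→(2.5,20.5)  cross = 13·20.5 − 2.5·29 = 194.0000; (r_i+r_j)·cross = 15.5·194.0000 = 3007.0000
Σcross = 537.5000 → A = |Σcross|/2 = 268.7500 mm²
Σ(r_i+r_j)·cross = 15761.8750 → first moment M = |Σ|/6 = 2626.9792
R_c = M/A = 2626.9792/268.7500 = 9.7748 mm
θ = 96° = 1.675516 rad
V = θ·R_c·A = 1.675516·9.7748·268.7500 = 4401.546 mm³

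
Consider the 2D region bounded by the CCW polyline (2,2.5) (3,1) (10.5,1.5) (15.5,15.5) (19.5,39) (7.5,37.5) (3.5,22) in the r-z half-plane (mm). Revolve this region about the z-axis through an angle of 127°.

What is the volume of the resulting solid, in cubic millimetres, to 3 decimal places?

Profile (r,z), 7 vertices: (2,2.5) (3,1) (10.5,1.5) (15.5,15.5) (19.5,39) (7.5,37.5) (3.5,22)
edge 0: (2,2.5)→(3,1)  cross = 2·1 − 3·2.5 = -5.5000; (r_i+r_j)·cross = 5·-5.5000 = -27.5000
edge 1: (3,1)→(10.5,1.5)  cross = 3·1.5 − 10.5·1 = -6.0000; (r_i+r_j)·cross = 13.5·-6.0000 = -81.0000
edge 2: (10.5,1.5)→(15.5,15.5)  cross = 10.5·15.5 − 15.5·1.5 = 139.5000; (r_i+r_j)·cross = 26·139.5000 = 3627.0000
edge 3: (15.5,15.5)→(19.5,39)  cross = 15.5·39 − 19.5·15.5 = 302.2500; (r_i+r_j)·cross = 35·302.2500 = 10578.7500
edge 4: (19.5,39)→(7.5,37.5)  cross = 19.5·37.5 − 7.5·39 = 438.7500; (r_i+r_j)·cross = 27·438.7500 = 11846.2500
edge 5: (7.5,37.5)→(3.5,22)  cross = 7.5·22 − 3.5·37.5 = 33.7500; (r_i+r_j)·cross = 11·33.7500 = 371.2500
edge 6: (3.5,22)→(2,2.5)  cross = 3.5·2.5 − 2·22 = -35.2500; (r_i+r_j)·cross = 5.5·-35.2500 = -193.8750
Σcross = 867.5000 → A = |Σcross|/2 = 433.7500 mm²
Σ(r_i+r_j)·cross = 26120.8750 → first moment M = |Σ|/6 = 4353.4792
R_c = M/A = 4353.4792/433.7500 = 10.0368 mm
θ = 127° = 2.216568 rad
V = θ·R_c·A = 2.216568·10.0368·433.7500 = 9649.783 mm³

Volume = 9649.783 mm³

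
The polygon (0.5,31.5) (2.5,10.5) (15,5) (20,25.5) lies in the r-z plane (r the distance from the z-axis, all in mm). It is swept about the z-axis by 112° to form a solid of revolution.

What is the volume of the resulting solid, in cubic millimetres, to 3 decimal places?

Volume = 6445.239 mm³

Profile (r,z), 4 vertices: (0.5,31.5) (2.5,10.5) (15,5) (20,25.5)
edge 0: (0.5,31.5)→(2.5,10.5)  cross = 0.5·10.5 − 2.5·31.5 = -73.5000; (r_i+r_j)·cross = 3·-73.5000 = -220.5000
edge 1: (2.5,10.5)→(15,5)  cross = 2.5·5 − 15·10.5 = -145.0000; (r_i+r_j)·cross = 17.5·-145.0000 = -2537.5000
edge 2: (15,5)→(20,25.5)  cross = 15·25.5 − 20·5 = 282.5000; (r_i+r_j)·cross = 35·282.5000 = 9887.5000
edge 3: (20,25.5)→(0.5,31.5)  cross = 20·31.5 − 0.5·25.5 = 617.2500; (r_i+r_j)·cross = 20.5·617.2500 = 12653.6250
Σcross = 681.2500 → A = |Σcross|/2 = 340.6250 mm²
Σ(r_i+r_j)·cross = 19783.1250 → first moment M = |Σ|/6 = 3297.1875
R_c = M/A = 3297.1875/340.6250 = 9.6798 mm
θ = 112° = 1.954769 rad
V = θ·R_c·A = 1.954769·9.6798·340.6250 = 6445.239 mm³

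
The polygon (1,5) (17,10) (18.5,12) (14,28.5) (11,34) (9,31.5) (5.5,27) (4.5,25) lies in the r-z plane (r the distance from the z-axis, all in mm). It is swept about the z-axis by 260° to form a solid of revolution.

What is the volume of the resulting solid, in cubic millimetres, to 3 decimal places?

Profile (r,z), 8 vertices: (1,5) (17,10) (18.5,12) (14,28.5) (11,34) (9,31.5) (5.5,27) (4.5,25)
edge 0: (1,5)→(17,10)  cross = 1·10 − 17·5 = -75.0000; (r_i+r_j)·cross = 18·-75.0000 = -1350.0000
edge 1: (17,10)→(18.5,12)  cross = 17·12 − 18.5·10 = 19.0000; (r_i+r_j)·cross = 35.5·19.0000 = 674.5000
edge 2: (18.5,12)→(14,28.5)  cross = 18.5·28.5 − 14·12 = 359.2500; (r_i+r_j)·cross = 32.5·359.2500 = 11675.6250
edge 3: (14,28.5)→(11,34)  cross = 14·34 − 11·28.5 = 162.5000; (r_i+r_j)·cross = 25·162.5000 = 4062.5000
edge 4: (11,34)→(9,31.5)  cross = 11·31.5 − 9·34 = 40.5000; (r_i+r_j)·cross = 20·40.5000 = 810.0000
edge 5: (9,31.5)→(5.5,27)  cross = 9·27 − 5.5·31.5 = 69.7500; (r_i+r_j)·cross = 14.5·69.7500 = 1011.3750
edge 6: (5.5,27)→(4.5,25)  cross = 5.5·25 − 4.5·27 = 16.0000; (r_i+r_j)·cross = 10·16.0000 = 160.0000
edge 7: (4.5,25)→(1,5)  cross = 4.5·5 − 1·25 = -2.5000; (r_i+r_j)·cross = 5.5·-2.5000 = -13.7500
Σcross = 589.5000 → A = |Σcross|/2 = 294.7500 mm²
Σ(r_i+r_j)·cross = 17030.2500 → first moment M = |Σ|/6 = 2838.3750
R_c = M/A = 2838.3750/294.7500 = 9.6298 mm
θ = 260° = 4.537856 rad
V = θ·R_c·A = 4.537856·9.6298·294.7500 = 12880.137 mm³

Volume = 12880.137 mm³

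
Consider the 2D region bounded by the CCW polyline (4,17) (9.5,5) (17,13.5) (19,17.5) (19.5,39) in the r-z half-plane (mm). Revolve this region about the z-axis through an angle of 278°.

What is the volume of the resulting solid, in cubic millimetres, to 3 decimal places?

Volume = 16356.548 mm³

Profile (r,z), 5 vertices: (4,17) (9.5,5) (17,13.5) (19,17.5) (19.5,39)
edge 0: (4,17)→(9.5,5)  cross = 4·5 − 9.5·17 = -141.5000; (r_i+r_j)·cross = 13.5·-141.5000 = -1910.2500
edge 1: (9.5,5)→(17,13.5)  cross = 9.5·13.5 − 17·5 = 43.2500; (r_i+r_j)·cross = 26.5·43.2500 = 1146.1250
edge 2: (17,13.5)→(19,17.5)  cross = 17·17.5 − 19·13.5 = 41.0000; (r_i+r_j)·cross = 36·41.0000 = 1476.0000
edge 3: (19,17.5)→(19.5,39)  cross = 19·39 − 19.5·17.5 = 399.7500; (r_i+r_j)·cross = 38.5·399.7500 = 15390.3750
edge 4: (19.5,39)→(4,17)  cross = 19.5·17 − 4·39 = 175.5000; (r_i+r_j)·cross = 23.5·175.5000 = 4124.2500
Σcross = 518.0000 → A = |Σcross|/2 = 259.0000 mm²
Σ(r_i+r_j)·cross = 20226.5000 → first moment M = |Σ|/6 = 3371.0833
R_c = M/A = 3371.0833/259.0000 = 13.0158 mm
θ = 278° = 4.852015 rad
V = θ·R_c·A = 4.852015·13.0158·259.0000 = 16356.548 mm³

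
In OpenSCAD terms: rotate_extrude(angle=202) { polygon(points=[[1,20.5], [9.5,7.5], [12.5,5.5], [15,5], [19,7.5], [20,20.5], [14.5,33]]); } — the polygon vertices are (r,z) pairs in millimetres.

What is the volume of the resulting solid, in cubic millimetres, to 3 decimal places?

Volume = 13583.488 mm³

Profile (r,z), 7 vertices: (1,20.5) (9.5,7.5) (12.5,5.5) (15,5) (19,7.5) (20,20.5) (14.5,33)
edge 0: (1,20.5)→(9.5,7.5)  cross = 1·7.5 − 9.5·20.5 = -187.2500; (r_i+r_j)·cross = 10.5·-187.2500 = -1966.1250
edge 1: (9.5,7.5)→(12.5,5.5)  cross = 9.5·5.5 − 12.5·7.5 = -41.5000; (r_i+r_j)·cross = 22·-41.5000 = -913.0000
edge 2: (12.5,5.5)→(15,5)  cross = 12.5·5 − 15·5.5 = -20.0000; (r_i+r_j)·cross = 27.5·-20.0000 = -550.0000
edge 3: (15,5)→(19,7.5)  cross = 15·7.5 − 19·5 = 17.5000; (r_i+r_j)·cross = 34·17.5000 = 595.0000
edge 4: (19,7.5)→(20,20.5)  cross = 19·20.5 − 20·7.5 = 239.5000; (r_i+r_j)·cross = 39·239.5000 = 9340.5000
edge 5: (20,20.5)→(14.5,33)  cross = 20·33 − 14.5·20.5 = 362.7500; (r_i+r_j)·cross = 34.5·362.7500 = 12514.8750
edge 6: (14.5,33)→(1,20.5)  cross = 14.5·20.5 − 1·33 = 264.2500; (r_i+r_j)·cross = 15.5·264.2500 = 4095.8750
Σcross = 635.2500 → A = |Σcross|/2 = 317.6250 mm²
Σ(r_i+r_j)·cross = 23117.1250 → first moment M = |Σ|/6 = 3852.8542
R_c = M/A = 3852.8542/317.6250 = 12.1302 mm
θ = 202° = 3.525565 rad
V = θ·R_c·A = 3.525565·12.1302·317.6250 = 13583.488 mm³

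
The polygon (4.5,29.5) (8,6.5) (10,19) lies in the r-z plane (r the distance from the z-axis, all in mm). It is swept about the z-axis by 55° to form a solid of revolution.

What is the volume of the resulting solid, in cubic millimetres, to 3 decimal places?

Volume = 323.077 mm³

Profile (r,z), 3 vertices: (4.5,29.5) (8,6.5) (10,19)
edge 0: (4.5,29.5)→(8,6.5)  cross = 4.5·6.5 − 8·29.5 = -206.7500; (r_i+r_j)·cross = 12.5·-206.7500 = -2584.3750
edge 1: (8,6.5)→(10,19)  cross = 8·19 − 10·6.5 = 87.0000; (r_i+r_j)·cross = 18·87.0000 = 1566.0000
edge 2: (10,19)→(4.5,29.5)  cross = 10·29.5 − 4.5·19 = 209.5000; (r_i+r_j)·cross = 14.5·209.5000 = 3037.7500
Σcross = 89.7500 → A = |Σcross|/2 = 44.8750 mm²
Σ(r_i+r_j)·cross = 2019.3750 → first moment M = |Σ|/6 = 336.5625
R_c = M/A = 336.5625/44.8750 = 7.5000 mm
θ = 55° = 0.959931 rad
V = θ·R_c·A = 0.959931·7.5000·44.8750 = 323.077 mm³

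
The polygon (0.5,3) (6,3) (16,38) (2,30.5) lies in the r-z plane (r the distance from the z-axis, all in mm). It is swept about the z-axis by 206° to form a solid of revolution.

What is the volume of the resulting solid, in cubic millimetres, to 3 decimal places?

Volume = 6738.713 mm³

Profile (r,z), 4 vertices: (0.5,3) (6,3) (16,38) (2,30.5)
edge 0: (0.5,3)→(6,3)  cross = 0.5·3 − 6·3 = -16.5000; (r_i+r_j)·cross = 6.5·-16.5000 = -107.2500
edge 1: (6,3)→(16,38)  cross = 6·38 − 16·3 = 180.0000; (r_i+r_j)·cross = 22·180.0000 = 3960.0000
edge 2: (16,38)→(2,30.5)  cross = 16·30.5 − 2·38 = 412.0000; (r_i+r_j)·cross = 18·412.0000 = 7416.0000
edge 3: (2,30.5)→(0.5,3)  cross = 2·3 − 0.5·30.5 = -9.2500; (r_i+r_j)·cross = 2.5·-9.2500 = -23.1250
Σcross = 566.2500 → A = |Σcross|/2 = 283.1250 mm²
Σ(r_i+r_j)·cross = 11245.6250 → first moment M = |Σ|/6 = 1874.2708
R_c = M/A = 1874.2708/283.1250 = 6.6199 mm
θ = 206° = 3.595378 rad
V = θ·R_c·A = 3.595378·6.6199·283.1250 = 6738.713 mm³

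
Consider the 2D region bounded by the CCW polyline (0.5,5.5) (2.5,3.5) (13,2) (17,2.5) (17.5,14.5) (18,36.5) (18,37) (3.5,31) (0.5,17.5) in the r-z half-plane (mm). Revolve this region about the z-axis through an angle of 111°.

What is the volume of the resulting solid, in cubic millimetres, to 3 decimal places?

Volume = 9496.075 mm³

Profile (r,z), 9 vertices: (0.5,5.5) (2.5,3.5) (13,2) (17,2.5) (17.5,14.5) (18,36.5) (18,37) (3.5,31) (0.5,17.5)
edge 0: (0.5,5.5)→(2.5,3.5)  cross = 0.5·3.5 − 2.5·5.5 = -12.0000; (r_i+r_j)·cross = 3·-12.0000 = -36.0000
edge 1: (2.5,3.5)→(13,2)  cross = 2.5·2 − 13·3.5 = -40.5000; (r_i+r_j)·cross = 15.5·-40.5000 = -627.7500
edge 2: (13,2)→(17,2.5)  cross = 13·2.5 − 17·2 = -1.5000; (r_i+r_j)·cross = 30·-1.5000 = -45.0000
edge 3: (17,2.5)→(17.5,14.5)  cross = 17·14.5 − 17.5·2.5 = 202.7500; (r_i+r_j)·cross = 34.5·202.7500 = 6994.8750
edge 4: (17.5,14.5)→(18,36.5)  cross = 17.5·36.5 − 18·14.5 = 377.7500; (r_i+r_j)·cross = 35.5·377.7500 = 13410.1250
edge 5: (18,36.5)→(18,37)  cross = 18·37 − 18·36.5 = 9.0000; (r_i+r_j)·cross = 36·9.0000 = 324.0000
edge 6: (18,37)→(3.5,31)  cross = 18·31 − 3.5·37 = 428.5000; (r_i+r_j)·cross = 21.5·428.5000 = 9212.7500
edge 7: (3.5,31)→(0.5,17.5)  cross = 3.5·17.5 − 0.5·31 = 45.7500; (r_i+r_j)·cross = 4·45.7500 = 183.0000
edge 8: (0.5,17.5)→(0.5,5.5)  cross = 0.5·5.5 − 0.5·17.5 = -6.0000; (r_i+r_j)·cross = 1·-6.0000 = -6.0000
Σcross = 1003.7500 → A = |Σcross|/2 = 501.8750 mm²
Σ(r_i+r_j)·cross = 29410.0000 → first moment M = |Σ|/6 = 4901.6667
R_c = M/A = 4901.6667/501.8750 = 9.7667 mm
θ = 111° = 1.937315 rad
V = θ·R_c·A = 1.937315·9.7667·501.8750 = 9496.075 mm³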